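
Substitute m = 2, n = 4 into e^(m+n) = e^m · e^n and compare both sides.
LHS = e^(2+4) = e^6 ≈ 403.4
RHS = e^2 · e^4 = e^6 ≈ 403.4

LHS = RHS: the two sides agree.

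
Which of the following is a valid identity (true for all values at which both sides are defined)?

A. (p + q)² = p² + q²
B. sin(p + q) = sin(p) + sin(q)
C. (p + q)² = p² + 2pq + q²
A: fails at (4, 5) — LHS = 81, RHS = 41.
B: fails at (1, 5) — LHS = sin(6) ≈ -0.2794, RHS = sin(5) + sin(1) ≈ -0.1175.
C: holds — e.g. at (4, 4), both sides equal 64.

Answer: C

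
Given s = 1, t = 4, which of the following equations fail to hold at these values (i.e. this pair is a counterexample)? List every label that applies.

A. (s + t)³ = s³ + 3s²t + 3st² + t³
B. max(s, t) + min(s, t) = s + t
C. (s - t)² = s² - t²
Evaluating each claim at the given values:
A. LHS = 125, RHS = 125 → holds here (LHS = RHS)
B. LHS = 5, RHS = 5 → holds here (LHS = RHS)
C. LHS = 9, RHS = -15 → fails here (LHS ≠ RHS)

Answer: C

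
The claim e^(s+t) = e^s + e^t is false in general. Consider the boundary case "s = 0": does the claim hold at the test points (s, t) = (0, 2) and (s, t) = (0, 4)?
At (0, 2): LHS = e^2 ≈ 7.389 ≠ RHS = 1 + e^2 ≈ 8.389
At (0, 4): LHS = e^4 ≈ 54.6 ≠ RHS = 1 + e^4 ≈ 55.6

Answer: No, fails at both test points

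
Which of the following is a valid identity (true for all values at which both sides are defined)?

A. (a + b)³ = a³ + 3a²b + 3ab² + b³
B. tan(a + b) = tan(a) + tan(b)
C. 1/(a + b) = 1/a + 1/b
A

A: holds — e.g. at (0, 1), both sides equal 1.
B: fails at (2, 2) — LHS = tan(4) ≈ 1.158, RHS = 2·tan(2) ≈ -4.37.
C: fails at (4, 4) — LHS = 1/8, RHS = 1/2.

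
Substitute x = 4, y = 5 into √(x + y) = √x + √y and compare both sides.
LHS = √(4 + 5) = 3
RHS = √4 + √5 = 2 + √(5) ≈ 4.236

LHS ≠ RHS (they differ by about 1.236), so the equation does not hold here.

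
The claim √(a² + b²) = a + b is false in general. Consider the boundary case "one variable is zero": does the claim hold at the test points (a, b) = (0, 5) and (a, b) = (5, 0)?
Yes, holds at both test points

At (0, 5): LHS = 5, RHS = 5 → equal
At (5, 0): LHS = 5, RHS = 5 → equal

So the claim does hold at both of these boundary points, even though it is not an identity.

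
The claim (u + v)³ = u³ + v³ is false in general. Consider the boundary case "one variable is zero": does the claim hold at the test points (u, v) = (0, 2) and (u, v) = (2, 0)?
At (0, 2): LHS = 8, RHS = 8 → equal
At (2, 0): LHS = 8, RHS = 8 → equal

So the claim does hold at both of these boundary points, even though it is not an identity.

Answer: Yes, holds at both test points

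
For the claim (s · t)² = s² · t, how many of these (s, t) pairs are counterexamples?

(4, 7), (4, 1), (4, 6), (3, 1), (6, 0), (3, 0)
2

Testing each pair:
(4, 7): LHS = 784, RHS = 112 → counterexample
(4, 1): LHS = 16, RHS = 16 → satisfies claim
(4, 6): LHS = 576, RHS = 96 → counterexample
(3, 1): LHS = 9, RHS = 9 → satisfies claim
(6, 0): LHS = 0, RHS = 0 → satisfies claim
(3, 0): LHS = 0, RHS = 0 → satisfies claim

That makes 2 counterexamples.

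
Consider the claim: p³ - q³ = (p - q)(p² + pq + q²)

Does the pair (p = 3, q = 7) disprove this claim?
Substituting p = 3, q = 7:
LHS = 3³ - 7³ = -316
RHS = (3 - 7)(3² + 3·7 + 7²) = -316

The sides agree, so this pair does not disprove the claim.

Answer: No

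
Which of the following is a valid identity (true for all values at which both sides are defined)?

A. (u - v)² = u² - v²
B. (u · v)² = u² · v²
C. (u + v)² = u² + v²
A: fails at (6, 7) — LHS = 1, RHS = -13.
B: holds — e.g. at (5, 5), both sides equal 625.
C: fails at (1, 5) — LHS = 36, RHS = 26.

Answer: B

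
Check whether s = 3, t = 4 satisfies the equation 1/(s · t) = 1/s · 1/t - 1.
Fails

Substituting s = 3, t = 4:

LHS = 1/(3 · 4) = 1/12
RHS = 1/3 · 1/4 - 1 = -11/12

LHS ≠ RHS, so the equation does not hold at this point.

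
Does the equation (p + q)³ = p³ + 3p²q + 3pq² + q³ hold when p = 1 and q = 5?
Substituting p = 1, q = 5:

LHS = (1 + 5)³ = 216
RHS = 1³ + 3·1²·5 + 3·1·5² + 5³ = 216

LHS = RHS, so the equation holds at this point.

Answer: Holds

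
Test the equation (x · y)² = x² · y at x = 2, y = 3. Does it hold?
Fails

Substituting x = 2, y = 3:

LHS = (2 · 3)² = 36
RHS = 2² · 3 = 12

LHS ≠ RHS, so the equation does not hold at this point.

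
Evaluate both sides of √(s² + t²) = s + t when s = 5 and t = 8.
LHS = √(5² + 8²) = √(89) ≈ 9.434
RHS = 5 + 8 = 13

LHS ≠ RHS (they differ by about 3.566), so the equation does not hold here.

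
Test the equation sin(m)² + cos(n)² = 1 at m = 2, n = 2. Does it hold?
Holds

Substituting m = 2, n = 2:

LHS = sin(2)² + cos(2)² = 1
RHS = 1

LHS = RHS, so the equation holds at this point.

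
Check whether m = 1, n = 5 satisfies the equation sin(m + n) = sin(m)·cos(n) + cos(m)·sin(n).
Holds

Substituting m = 1, n = 5:

LHS = sin(1 + 5) = sin(6) ≈ -0.2794
RHS = sin(1)·cos(5) + cos(1)·sin(5) = sin(5)·cos(1) + sin(1)·cos(5) ≈ -0.2794

LHS = RHS, so the equation holds at this point.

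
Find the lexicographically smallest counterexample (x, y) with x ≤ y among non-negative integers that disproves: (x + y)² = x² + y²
(x, y) = (1, 1)

At (0, 2): both sides equal 4, so it holds there.
At (0, 7): both sides equal 49, so it holds there.

Substituting (1, 1) into the claim:
LHS = (1 + 1)² = 4
RHS = 1² + 1² = 2

Since LHS ≠ RHS, this pair disproves the claim, and no lexicographically smaller pair (x ≤ y, non-negative integers) does.

For instance (1, 2) is also a counterexample (LHS = 9, RHS = 5), but it's lexicographically larger.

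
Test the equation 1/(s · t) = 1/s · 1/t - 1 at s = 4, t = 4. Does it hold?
Substituting s = 4, t = 4:

LHS = 1/(4 · 4) = 1/16
RHS = 1/4 · 1/4 - 1 = -15/16

LHS ≠ RHS, so the equation does not hold at this point.

Answer: Fails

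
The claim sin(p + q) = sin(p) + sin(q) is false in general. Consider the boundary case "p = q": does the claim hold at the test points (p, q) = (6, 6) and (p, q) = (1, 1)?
At (6, 6): LHS = sin(12) ≈ -0.5366 ≠ RHS = 2·sin(6) ≈ -0.5588
At (1, 1): LHS = sin(2) ≈ 0.9093 ≠ RHS = 2·sin(1) ≈ 1.683

Answer: No, fails at both test points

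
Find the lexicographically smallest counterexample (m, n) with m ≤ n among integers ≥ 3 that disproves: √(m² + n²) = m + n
(m, n) = (3, 3)

Substituting (3, 3) into the claim:
LHS = √(3² + 3²) = 3·√(2) ≈ 4.243
RHS = 3 + 3 = 6

Since LHS ≠ RHS, this pair disproves the claim, and no lexicographically smaller pair (m ≤ n, integers ≥ 3) does.

For instance (5, 5) is also a counterexample (LHS = 5·√(2) ≈ 7.071, RHS = 10), but it's lexicographically larger.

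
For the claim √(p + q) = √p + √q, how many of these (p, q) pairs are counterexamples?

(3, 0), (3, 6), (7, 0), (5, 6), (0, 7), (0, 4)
2

Testing each pair:
(3, 0): LHS = √(3) ≈ 1.732, RHS = √(3) ≈ 1.732 → satisfies claim
(3, 6): LHS = 3, RHS = √(3) + √(6) ≈ 4.182 → counterexample
(7, 0): LHS = √(7) ≈ 2.646, RHS = √(7) ≈ 2.646 → satisfies claim
(5, 6): LHS = √(11) ≈ 3.317, RHS = √(5) + √(6) ≈ 4.686 → counterexample
(0, 7): LHS = √(7) ≈ 2.646, RHS = √(7) ≈ 2.646 → satisfies claim
(0, 4): LHS = 2, RHS = 2 → satisfies claim

That makes 2 counterexamples.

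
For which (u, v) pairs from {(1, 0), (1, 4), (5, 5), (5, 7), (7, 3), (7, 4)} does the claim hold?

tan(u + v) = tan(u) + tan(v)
(1, 0)

Testing each pair:
(1, 0): LHS = tan(1) ≈ 1.557, RHS = tan(1) ≈ 1.557 → holds
(1, 4): LHS = tan(5) ≈ -3.381, RHS = tan(4) + tan(1) ≈ 2.715 → fails
(5, 5): LHS = tan(10) ≈ 0.6484, RHS = 2·tan(5) ≈ -6.761 → fails
(5, 7): LHS = tan(12) ≈ -0.6359, RHS = tan(5) + tan(7) ≈ -2.509 → fails
(7, 3): LHS = tan(10) ≈ 0.6484, RHS = tan(3) + tan(7) ≈ 0.7289 → fails
(7, 4): LHS = tan(11) ≈ -226, RHS = tan(7) + tan(4) ≈ 2.029 → fails

1 of 6 pairs satisfies the claim.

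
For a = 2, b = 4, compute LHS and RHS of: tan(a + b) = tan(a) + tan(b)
LHS = tan(2 + 4) = tan(6) ≈ -0.291
RHS = tan(2) + tan(4) ≈ -1.027

LHS ≠ RHS (they differ by about 0.7362), so the equation does not hold here.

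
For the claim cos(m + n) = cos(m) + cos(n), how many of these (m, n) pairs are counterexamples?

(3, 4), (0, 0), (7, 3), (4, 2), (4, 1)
5

Testing each pair:
(3, 4): LHS = cos(7) ≈ 0.7539, RHS = cos(3) + cos(4) ≈ -1.644 → counterexample
(0, 0): LHS = 1, RHS = 2 → counterexample
(7, 3): LHS = cos(10) ≈ -0.8391, RHS = cos(3) + cos(7) ≈ -0.2361 → counterexample
(4, 2): LHS = cos(6) ≈ 0.9602, RHS = cos(4) + cos(2) ≈ -1.07 → counterexample
(4, 1): LHS = cos(5) ≈ 0.2837, RHS = cos(4) + cos(1) ≈ -0.1133 → counterexample

That makes 5 counterexamples.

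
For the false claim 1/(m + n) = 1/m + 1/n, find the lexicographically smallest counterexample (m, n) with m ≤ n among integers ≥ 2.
Substituting (2, 2) into the claim:
LHS = 1/(2 + 2) = 1/4
RHS = 1/2 + 1/2 = 1

Since LHS ≠ RHS, this pair disproves the claim, and no lexicographically smaller pair (m ≤ n, integers ≥ 2) does.

For instance (4, 9) is also a counterexample (LHS = 1/13, RHS = 13/36), but it's lexicographically larger.

Answer: (m, n) = (2, 2)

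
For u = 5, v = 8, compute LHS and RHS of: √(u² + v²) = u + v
LHS = √(5² + 8²) = √(89) ≈ 9.434
RHS = 5 + 8 = 13

LHS ≠ RHS (they differ by about 3.566), so the equation does not hold here.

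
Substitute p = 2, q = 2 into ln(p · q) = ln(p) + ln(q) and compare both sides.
LHS = ln(2 · 2) = ln(4) ≈ 1.386
RHS = ln(2) + ln(2) = 2·ln(2) ≈ 1.386

LHS = RHS: the two sides agree.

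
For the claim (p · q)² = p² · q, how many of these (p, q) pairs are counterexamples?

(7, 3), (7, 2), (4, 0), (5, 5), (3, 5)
Testing each pair:
(7, 3): LHS = 441, RHS = 147 → counterexample
(7, 2): LHS = 196, RHS = 98 → counterexample
(4, 0): LHS = 0, RHS = 0 → satisfies claim
(5, 5): LHS = 625, RHS = 125 → counterexample
(3, 5): LHS = 225, RHS = 45 → counterexample

That makes 4 counterexamples.

Answer: 4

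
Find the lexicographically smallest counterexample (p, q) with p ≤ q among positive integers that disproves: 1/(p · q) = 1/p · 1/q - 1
Substituting (1, 1) into the claim:
LHS = 1/(1 · 1) = 1
RHS = 1/1 · 1/1 - 1 = 0

Since LHS ≠ RHS, this pair disproves the claim, and no lexicographically smaller pair (p ≤ q, positive integers) does.

For instance (6, 6) is also a counterexample (LHS = 1/36, RHS = -35/36), but it's lexicographically larger.

Answer: (p, q) = (1, 1)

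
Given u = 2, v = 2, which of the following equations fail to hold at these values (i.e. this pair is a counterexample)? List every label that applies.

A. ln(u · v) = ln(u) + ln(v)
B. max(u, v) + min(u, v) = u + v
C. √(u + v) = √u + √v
C

Evaluating each claim at the given values:
A. LHS = ln(4) ≈ 1.386, RHS = 2·ln(2) ≈ 1.386 → holds here (LHS = RHS)
B. LHS = 4, RHS = 4 → holds here (LHS = RHS)
C. LHS = 2, RHS = 2·√(2) ≈ 2.828 → fails here (LHS ≠ RHS)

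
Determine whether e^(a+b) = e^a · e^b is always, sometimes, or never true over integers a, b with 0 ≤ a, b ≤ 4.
Always true

The identity holds for every pair in the range. For instance at (a, b) = (2, 3): both sides equal e^5 ≈ 148.4.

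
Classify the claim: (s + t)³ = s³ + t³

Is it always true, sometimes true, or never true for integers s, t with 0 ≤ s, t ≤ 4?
It holds at (s, t) = (0, 2) (both sides equal 8), but fails at (s, t) = (2, 4) (LHS = 216, RHS = 72).

Answer: Sometimes true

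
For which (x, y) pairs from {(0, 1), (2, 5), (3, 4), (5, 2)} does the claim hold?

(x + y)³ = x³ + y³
Testing each pair:
(0, 1): LHS = 1, RHS = 1 → holds
(2, 5): LHS = 343, RHS = 133 → fails
(3, 4): LHS = 343, RHS = 91 → fails
(5, 2): LHS = 343, RHS = 133 → fails

1 of 4 pairs satisfies the claim.

Answer: (0, 1)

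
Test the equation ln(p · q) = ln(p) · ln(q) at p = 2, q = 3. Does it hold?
Fails

Substituting p = 2, q = 3:

LHS = ln(2 · 3) = ln(6) ≈ 1.792
RHS = ln(2) · ln(3) ≈ 0.7615

LHS ≠ RHS, so the equation does not hold at this point.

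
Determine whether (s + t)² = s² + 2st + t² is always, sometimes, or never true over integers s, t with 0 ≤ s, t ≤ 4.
Always true

The identity holds for every pair in the range. For instance at (s, t) = (3, 4): both sides equal 49.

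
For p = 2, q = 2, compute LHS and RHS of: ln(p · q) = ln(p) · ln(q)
LHS = ln(2 · 2) = ln(4) ≈ 1.386
RHS = ln(2) · ln(2) = ln(2)² ≈ 0.4805

LHS ≠ RHS (they differ by about 0.9058), so the equation does not hold here.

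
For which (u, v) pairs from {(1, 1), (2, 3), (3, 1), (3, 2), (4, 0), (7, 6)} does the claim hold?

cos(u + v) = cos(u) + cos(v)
Testing each pair:
(1, 1): LHS = cos(2) ≈ -0.4161, RHS = 2·cos(1) ≈ 1.081 → fails
(2, 3): LHS = cos(5) ≈ 0.2837, RHS = cos(3) + cos(2) ≈ -1.406 → fails
(3, 1): LHS = cos(4) ≈ -0.6536, RHS = cos(3) + cos(1) ≈ -0.4497 → fails
(3, 2): LHS = cos(5) ≈ 0.2837, RHS = cos(3) + cos(2) ≈ -1.406 → fails
(4, 0): LHS = cos(4) ≈ -0.6536, RHS = cos(4) + 1 ≈ 0.3464 → fails
(7, 6): LHS = cos(13) ≈ 0.9074, RHS = cos(7) + cos(6) ≈ 1.714 → fails

No pair satisfies the claim.

Answer: None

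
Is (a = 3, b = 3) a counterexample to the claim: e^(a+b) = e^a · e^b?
Substituting a = 3, b = 3:
LHS = e^(3+3) = e^6 ≈ 403.4
RHS = e^3 · e^3 = e^6 ≈ 403.4

The sides agree, so this pair does not disprove the claim.

Answer: No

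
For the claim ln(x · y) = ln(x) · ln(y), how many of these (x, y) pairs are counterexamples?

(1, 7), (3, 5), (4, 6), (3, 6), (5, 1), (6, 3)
6

Testing each pair:
(1, 7): LHS = ln(7) ≈ 1.946, RHS = 0 → counterexample
(3, 5): LHS = ln(15) ≈ 2.708, RHS = ln(3)·ln(5) ≈ 1.768 → counterexample
(4, 6): LHS = ln(24) ≈ 3.178, RHS = ln(4)·ln(6) ≈ 2.484 → counterexample
(3, 6): LHS = ln(18) ≈ 2.89, RHS = ln(3)·ln(6) ≈ 1.968 → counterexample
(5, 1): LHS = ln(5) ≈ 1.609, RHS = 0 → counterexample
(6, 3): LHS = ln(18) ≈ 2.89, RHS = ln(3)·ln(6) ≈ 1.968 → counterexample

That makes 6 counterexamples.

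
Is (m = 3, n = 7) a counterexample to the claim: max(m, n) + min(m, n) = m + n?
No

Substituting m = 3, n = 7:
LHS = max(3, 7) + min(3, 7) = 10
RHS = 3 + 7 = 10

The sides agree, so this pair does not disprove the claim.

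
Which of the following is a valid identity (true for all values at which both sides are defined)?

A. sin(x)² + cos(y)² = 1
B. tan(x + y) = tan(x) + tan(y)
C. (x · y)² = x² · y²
A: fails at (2, 4) — LHS = cos(4)² + sin(2)² ≈ 1.254, RHS = 1.
B: fails at (3, 7) — LHS = tan(10) ≈ 0.6484, RHS = tan(3) + tan(7) ≈ 0.7289.
C: holds — e.g. at (2, 5), both sides equal 100.

Answer: C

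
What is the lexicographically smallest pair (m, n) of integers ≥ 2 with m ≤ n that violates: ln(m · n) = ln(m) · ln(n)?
(m, n) = (2, 2)

Substituting (2, 2) into the claim:
LHS = ln(2 · 2) = ln(4) ≈ 1.386
RHS = ln(2) · ln(2) = ln(2)² ≈ 0.4805

Since LHS ≠ RHS, this pair disproves the claim, and no lexicographically smaller pair (m ≤ n, integers ≥ 2) does.

For instance (2, 6) is also a counterexample (LHS = ln(12) ≈ 2.485, RHS = ln(2)·ln(6) ≈ 1.242), but it's lexicographically larger.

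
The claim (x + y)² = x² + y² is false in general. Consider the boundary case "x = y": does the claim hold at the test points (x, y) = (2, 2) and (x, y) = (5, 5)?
No, fails at both test points

At (2, 2): LHS = 16 ≠ RHS = 8
At (5, 5): LHS = 100 ≠ RHS = 50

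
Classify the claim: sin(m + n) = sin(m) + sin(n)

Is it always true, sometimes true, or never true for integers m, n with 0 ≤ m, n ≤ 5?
Sometimes true

It holds at (m, n) = (4, 0) (both sides equal sin(4) ≈ -0.7568), but fails at (m, n) = (5, 2) (LHS = sin(7) ≈ 0.657, RHS = sin(5) + sin(2) ≈ -0.04963).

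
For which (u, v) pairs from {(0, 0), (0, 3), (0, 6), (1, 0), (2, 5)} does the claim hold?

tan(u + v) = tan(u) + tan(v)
Testing each pair:
(0, 0): LHS = 0, RHS = 0 → holds
(0, 3): LHS = tan(3) ≈ -0.1425, RHS = tan(3) ≈ -0.1425 → holds
(0, 6): LHS = tan(6) ≈ -0.291, RHS = tan(6) ≈ -0.291 → holds
(1, 0): LHS = tan(1) ≈ 1.557, RHS = tan(1) ≈ 1.557 → holds
(2, 5): LHS = tan(7) ≈ 0.8714, RHS = tan(5) + tan(2) ≈ -5.566 → fails

4 of 5 pairs satisfy the claim.

Answer: (0, 0), (0, 3), (0, 6), (1, 0)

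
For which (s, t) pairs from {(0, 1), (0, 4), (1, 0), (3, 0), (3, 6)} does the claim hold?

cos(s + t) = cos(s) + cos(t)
None

Testing each pair:
(0, 1): LHS = cos(1) ≈ 0.5403, RHS = cos(1) + 1 ≈ 1.54 → fails
(0, 4): LHS = cos(4) ≈ -0.6536, RHS = cos(4) + 1 ≈ 0.3464 → fails
(1, 0): LHS = cos(1) ≈ 0.5403, RHS = cos(1) + 1 ≈ 1.54 → fails
(3, 0): LHS = cos(3) ≈ -0.99, RHS = cos(3) + 1 ≈ 0.01001 → fails
(3, 6): LHS = cos(9) ≈ -0.9111, RHS = cos(3) + cos(6) ≈ -0.02982 → fails

No pair satisfies the claim.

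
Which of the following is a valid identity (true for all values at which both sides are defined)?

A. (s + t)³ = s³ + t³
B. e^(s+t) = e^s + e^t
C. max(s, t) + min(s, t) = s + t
A: fails at (3, 3) — LHS = 216, RHS = 54.
B: fails at (4, 4) — LHS = e^8 ≈ 2981, RHS = 2·e^4 ≈ 109.2.
C: holds — e.g. at (0, 1), both sides equal 1.

Answer: C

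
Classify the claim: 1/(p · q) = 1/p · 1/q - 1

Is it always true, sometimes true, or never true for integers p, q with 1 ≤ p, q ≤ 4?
The claim fails for every pair in the range. For instance at (p, q) = (2, 3): LHS = 1/6, RHS = -5/6.

Answer: Never true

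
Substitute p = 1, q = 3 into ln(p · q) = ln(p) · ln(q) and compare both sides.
LHS = ln(1 · 3) = ln(3) ≈ 1.099
RHS = ln(1) · ln(3) = 0

LHS ≠ RHS (they differ by about 1.099), so the equation does not hold here.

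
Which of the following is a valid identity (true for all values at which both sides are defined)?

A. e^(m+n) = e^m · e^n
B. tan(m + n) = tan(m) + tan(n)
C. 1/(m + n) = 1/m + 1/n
A

A: holds — e.g. at (2, 4), both sides equal e^6 ≈ 403.4.
B: fails at (3, 4) — LHS = tan(7) ≈ 0.8714, RHS = tan(3) + tan(4) ≈ 1.015.
C: fails at (2, 5) — LHS = 1/7, RHS = 7/10.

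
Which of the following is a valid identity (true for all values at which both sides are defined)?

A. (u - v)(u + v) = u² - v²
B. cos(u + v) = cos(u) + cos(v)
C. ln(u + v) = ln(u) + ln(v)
A: holds — e.g. at (1, 1), both sides equal 0.
B: fails at (1, 2) — LHS = cos(3) ≈ -0.99, RHS = cos(2) + cos(1) ≈ 0.1242.
C: fails at (3, 3) — LHS = ln(6) ≈ 1.792, RHS = 2·ln(3) ≈ 2.197.

Answer: A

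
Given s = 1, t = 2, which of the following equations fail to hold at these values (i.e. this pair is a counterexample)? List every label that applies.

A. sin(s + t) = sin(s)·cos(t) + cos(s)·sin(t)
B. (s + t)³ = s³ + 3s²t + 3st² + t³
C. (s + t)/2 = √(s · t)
Evaluating each claim at the given values:
A. LHS = sin(3) ≈ 0.1411, RHS = sin(1)·cos(2) + sin(2)·cos(1) ≈ 0.1411 → holds here (LHS = RHS)
B. LHS = 27, RHS = 27 → holds here (LHS = RHS)
C. LHS = 3/2, RHS = √(2) ≈ 1.414 → fails here (LHS ≠ RHS)

Answer: C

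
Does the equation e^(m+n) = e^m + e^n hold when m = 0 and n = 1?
Substituting m = 0, n = 1:

LHS = e^(0+1) = e ≈ 2.718
RHS = e^0 + e^1 = 1 + e ≈ 3.718

LHS ≠ RHS, so the equation does not hold at this point.

Answer: Fails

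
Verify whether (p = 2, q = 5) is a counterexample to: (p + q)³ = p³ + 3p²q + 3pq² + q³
No

Substituting p = 2, q = 5:
LHS = (2 + 5)³ = 343
RHS = 2³ + 3·2²·5 + 3·2·5² + 5³ = 343

The sides agree, so this pair does not disprove the claim.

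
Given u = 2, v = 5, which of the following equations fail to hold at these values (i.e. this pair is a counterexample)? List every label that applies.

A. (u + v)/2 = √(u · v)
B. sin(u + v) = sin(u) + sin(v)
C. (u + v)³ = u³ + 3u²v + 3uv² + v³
Evaluating each claim at the given values:
A. LHS = 7/2, RHS = √(10) ≈ 3.162 → fails here (LHS ≠ RHS)
B. LHS = sin(7) ≈ 0.657, RHS = sin(5) + sin(2) ≈ -0.04963 → fails here (LHS ≠ RHS)
C. LHS = 343, RHS = 343 → holds here (LHS = RHS)

Answer: A, B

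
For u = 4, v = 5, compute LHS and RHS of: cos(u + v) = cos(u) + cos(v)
LHS = cos(4 + 5) = cos(9) ≈ -0.9111
RHS = cos(4) + cos(5) ≈ -0.37

LHS ≠ RHS (they differ by about 0.5411), so the equation does not hold here.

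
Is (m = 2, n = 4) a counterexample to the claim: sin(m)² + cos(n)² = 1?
Yes

Substituting m = 2, n = 4:
LHS = sin(2)² + cos(4)² ≈ 1.254
RHS = 1

Since LHS ≠ RHS, this pair disproves the claim.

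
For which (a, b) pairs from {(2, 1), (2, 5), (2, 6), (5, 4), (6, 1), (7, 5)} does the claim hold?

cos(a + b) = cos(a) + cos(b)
Testing each pair:
(2, 1): LHS = cos(3) ≈ -0.99, RHS = cos(2) + cos(1) ≈ 0.1242 → fails
(2, 5): LHS = cos(7) ≈ 0.7539, RHS = cos(2) + cos(5) ≈ -0.1325 → fails
(2, 6): LHS = cos(8) ≈ -0.1455, RHS = cos(2) + cos(6) ≈ 0.544 → fails
(5, 4): LHS = cos(9) ≈ -0.9111, RHS = cos(4) + cos(5) ≈ -0.37 → fails
(6, 1): LHS = cos(7) ≈ 0.7539, RHS = cos(1) + cos(6) ≈ 1.5 → fails
(7, 5): LHS = cos(12) ≈ 0.8439, RHS = cos(5) + cos(7) ≈ 1.038 → fails

No pair satisfies the claim.

Answer: None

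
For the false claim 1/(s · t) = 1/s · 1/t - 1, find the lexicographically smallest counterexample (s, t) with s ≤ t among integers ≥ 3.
(s, t) = (3, 3)

Substituting (3, 3) into the claim:
LHS = 1/(3 · 3) = 1/9
RHS = 1/3 · 1/3 - 1 = -8/9

Since LHS ≠ RHS, this pair disproves the claim, and no lexicographically smaller pair (s ≤ t, integers ≥ 3) does.

For instance (8, 10) is also a counterexample (LHS = 1/80, RHS = -79/80), but it's lexicographically larger.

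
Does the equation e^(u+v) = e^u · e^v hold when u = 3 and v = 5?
Holds

Substituting u = 3, v = 5:

LHS = e^(3+5) = e^8 ≈ 2981
RHS = e^3 · e^5 = e^8 ≈ 2981

LHS = RHS, so the equation holds at this point.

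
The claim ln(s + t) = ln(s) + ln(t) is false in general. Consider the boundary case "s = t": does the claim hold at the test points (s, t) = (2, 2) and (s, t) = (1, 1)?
At (2, 2): LHS = ln(4) ≈ 1.386, RHS = 2·ln(2) ≈ 1.386 → equal
At (1, 1): LHS = ln(2) ≈ 0.6931 ≠ RHS = 0

Answer: Only at (2, 2)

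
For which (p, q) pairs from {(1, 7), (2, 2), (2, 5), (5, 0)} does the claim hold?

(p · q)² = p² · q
Testing each pair:
(1, 7): LHS = 49, RHS = 7 → fails
(2, 2): LHS = 16, RHS = 8 → fails
(2, 5): LHS = 100, RHS = 20 → fails
(5, 0): LHS = 0, RHS = 0 → holds

1 of 4 pairs satisfies the claim.

Answer: (5, 0)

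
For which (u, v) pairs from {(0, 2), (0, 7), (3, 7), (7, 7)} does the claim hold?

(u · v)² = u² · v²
Testing each pair:
(0, 2): LHS = 0, RHS = 0 → holds
(0, 7): LHS = 0, RHS = 0 → holds
(3, 7): LHS = 441, RHS = 441 → holds
(7, 7): LHS = 2401, RHS = 2401 → holds

Every pair satisfies the claim.

Answer: All pairs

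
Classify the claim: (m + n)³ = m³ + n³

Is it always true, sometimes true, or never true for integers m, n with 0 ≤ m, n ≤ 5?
It holds at (m, n) = (0, 1) (both sides equal 1), but fails at (m, n) = (1, 3) (LHS = 64, RHS = 28).

Answer: Sometimes true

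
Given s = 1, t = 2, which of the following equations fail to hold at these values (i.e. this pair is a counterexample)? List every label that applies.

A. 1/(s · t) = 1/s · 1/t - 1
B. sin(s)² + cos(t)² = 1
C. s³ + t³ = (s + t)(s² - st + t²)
Evaluating each claim at the given values:
A. LHS = 1/2, RHS = -1/2 → fails here (LHS ≠ RHS)
B. LHS = cos(2)² + sin(1)² ≈ 0.8813, RHS = 1 → fails here (LHS ≠ RHS)
C. LHS = 9, RHS = 9 → holds here (LHS = RHS)

Answer: A, B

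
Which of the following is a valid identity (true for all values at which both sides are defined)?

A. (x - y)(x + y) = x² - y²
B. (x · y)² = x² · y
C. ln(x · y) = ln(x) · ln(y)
A

A: holds — e.g. at (3, 7), both sides equal -40.
B: fails at (2, 3) — LHS = 36, RHS = 12.
C: fails at (3, 4) — LHS = ln(12) ≈ 2.485, RHS = ln(3)·ln(4) ≈ 1.523.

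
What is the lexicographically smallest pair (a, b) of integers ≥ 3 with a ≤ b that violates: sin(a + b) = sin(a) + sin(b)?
(a, b) = (3, 3)

Substituting (3, 3) into the claim:
LHS = sin(3 + 3) = sin(6) ≈ -0.2794
RHS = sin(3) + sin(3) = 2·sin(3) ≈ 0.2822

Since LHS ≠ RHS, this pair disproves the claim, and no lexicographically smaller pair (a ≤ b, integers ≥ 3) does.

For instance (4, 5) is also a counterexample (LHS = sin(9) ≈ 0.4121, RHS = sin(5) + sin(4) ≈ -1.716), but it's lexicographically larger.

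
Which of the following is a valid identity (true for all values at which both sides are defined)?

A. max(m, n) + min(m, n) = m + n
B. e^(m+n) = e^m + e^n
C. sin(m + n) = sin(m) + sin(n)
A

A: holds — e.g. at (2, 2), both sides equal 4.
B: fails at (6, 7) — LHS = e^13 ≈ 442413.4, RHS = e^6 + e^7 ≈ 1500.
C: fails at (1, 3) — LHS = sin(4) ≈ -0.7568, RHS = sin(3) + sin(1) ≈ 0.9826.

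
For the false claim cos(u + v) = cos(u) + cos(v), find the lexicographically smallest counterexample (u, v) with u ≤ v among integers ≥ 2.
Substituting (2, 2) into the claim:
LHS = cos(2 + 2) = cos(4) ≈ -0.6536
RHS = cos(2) + cos(2) = 2·cos(2) ≈ -0.8323

Since LHS ≠ RHS, this pair disproves the claim, and no lexicographically smaller pair (u ≤ v, integers ≥ 2) does.

For instance (2, 4) is also a counterexample (LHS = cos(6) ≈ 0.9602, RHS = cos(4) + cos(2) ≈ -1.07), but it's lexicographically larger.

Answer: (u, v) = (2, 2)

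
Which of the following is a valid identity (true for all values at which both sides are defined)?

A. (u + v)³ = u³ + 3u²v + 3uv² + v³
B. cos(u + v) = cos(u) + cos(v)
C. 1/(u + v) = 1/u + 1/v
A: holds — e.g. at (4, 4), both sides equal 512.
B: fails at (3, 4) — LHS = cos(7) ≈ 0.7539, RHS = cos(3) + cos(4) ≈ -1.644.
C: fails at (3, 7) — LHS = 1/10, RHS = 10/21.

Answer: A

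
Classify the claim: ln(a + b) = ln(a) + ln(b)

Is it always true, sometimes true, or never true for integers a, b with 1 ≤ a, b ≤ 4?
Sometimes true

It holds at (a, b) = (2, 2) (both sides equal ln(4) ≈ 1.386), but fails at (a, b) = (4, 1) (LHS = ln(5) ≈ 1.609, RHS = ln(4) ≈ 1.386).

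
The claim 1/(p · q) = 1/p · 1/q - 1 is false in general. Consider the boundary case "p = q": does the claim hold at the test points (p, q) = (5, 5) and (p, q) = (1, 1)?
At (5, 5): LHS = 1/25 ≠ RHS = -24/25
At (1, 1): LHS = 1 ≠ RHS = 0

Answer: No, fails at both test points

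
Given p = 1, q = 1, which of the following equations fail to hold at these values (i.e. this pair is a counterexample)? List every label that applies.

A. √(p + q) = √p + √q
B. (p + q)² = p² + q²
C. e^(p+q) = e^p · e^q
Evaluating each claim at the given values:
A. LHS = √(2) ≈ 1.414, RHS = 2 → fails here (LHS ≠ RHS)
B. LHS = 4, RHS = 2 → fails here (LHS ≠ RHS)
C. LHS = e^2 ≈ 7.389, RHS = e^2 ≈ 7.389 → holds here (LHS = RHS)

Answer: A, B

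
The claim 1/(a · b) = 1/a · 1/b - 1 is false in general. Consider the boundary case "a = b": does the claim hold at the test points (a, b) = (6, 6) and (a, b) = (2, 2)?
No, fails at both test points

At (6, 6): LHS = 1/36 ≠ RHS = -35/36
At (2, 2): LHS = 1/4 ≠ RHS = -3/4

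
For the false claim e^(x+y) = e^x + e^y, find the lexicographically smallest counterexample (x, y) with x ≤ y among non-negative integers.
(x, y) = (0, 0)

Substituting (0, 0) into the claim:
LHS = e^(0+0) = 1
RHS = e^0 + e^0 = 2

Since LHS ≠ RHS, this pair disproves the claim, and no lexicographically smaller pair (x ≤ y, non-negative integers) does.

For instance (3, 7) is also a counterexample (LHS = e^10 ≈ 22026.5, RHS = e^3 + e^7 ≈ 1117), but it's lexicographically larger.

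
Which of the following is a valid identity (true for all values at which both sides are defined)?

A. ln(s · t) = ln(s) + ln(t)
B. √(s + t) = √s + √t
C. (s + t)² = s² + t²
A: holds — e.g. at (2, 7), both sides equal ln(14) ≈ 2.639.
B: fails at (2, 4) — LHS = √(6) ≈ 2.449, RHS = √(2) + 2 ≈ 3.414.
C: fails at (2, 2) — LHS = 16, RHS = 8.

Answer: A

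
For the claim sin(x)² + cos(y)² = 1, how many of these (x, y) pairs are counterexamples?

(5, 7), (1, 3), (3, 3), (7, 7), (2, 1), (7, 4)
Testing each pair:
(5, 7): LHS = cos(7)² + sin(5)² ≈ 1.488, RHS = 1 → counterexample
(1, 3): LHS = sin(1)² + cos(3)² ≈ 1.688, RHS = 1 → counterexample
(3, 3): LHS = sin(3)² + cos(3)² = 1, RHS = 1 → satisfies claim
(7, 7): LHS = sin(7)² + cos(7)² = 1, RHS = 1 → satisfies claim
(2, 1): LHS = cos(1)² + sin(2)² ≈ 1.119, RHS = 1 → counterexample
(7, 4): LHS = cos(4)² + sin(7)² ≈ 0.8589, RHS = 1 → counterexample

That makes 4 counterexamples.

Answer: 4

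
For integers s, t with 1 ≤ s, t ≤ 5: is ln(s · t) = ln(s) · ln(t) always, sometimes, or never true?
Sometimes true

It holds at (s, t) = (1, 1) (both sides equal 0), but fails at (s, t) = (5, 3) (LHS = ln(15) ≈ 2.708, RHS = ln(3)·ln(5) ≈ 1.768).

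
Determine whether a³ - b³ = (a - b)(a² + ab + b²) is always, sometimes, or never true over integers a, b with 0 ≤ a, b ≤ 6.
Always true

The identity holds for every pair in the range. For instance at (a, b) = (2, 2): both sides equal 0.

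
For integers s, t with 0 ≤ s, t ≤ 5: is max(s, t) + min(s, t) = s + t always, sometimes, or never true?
Always true

The identity holds for every pair in the range. For instance at (s, t) = (2, 1): both sides equal 3.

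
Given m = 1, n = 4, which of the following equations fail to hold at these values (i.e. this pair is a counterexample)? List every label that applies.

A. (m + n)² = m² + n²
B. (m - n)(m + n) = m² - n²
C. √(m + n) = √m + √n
A, C

Evaluating each claim at the given values:
A. LHS = 25, RHS = 17 → fails here (LHS ≠ RHS)
B. LHS = -15, RHS = -15 → holds here (LHS = RHS)
C. LHS = √(5) ≈ 2.236, RHS = 3 → fails here (LHS ≠ RHS)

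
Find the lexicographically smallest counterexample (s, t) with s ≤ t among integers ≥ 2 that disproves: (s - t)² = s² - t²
At (2, 2): both sides equal 0, so it holds there.

Substituting (2, 3) into the claim:
LHS = (2 - 3)² = 1
RHS = 2² - 3² = -5

Since LHS ≠ RHS, this pair disproves the claim, and no lexicographically smaller pair (s ≤ t, integers ≥ 2) does.

For instance (3, 4) is also a counterexample (LHS = 1, RHS = -7), but it's lexicographically larger.

Answer: (s, t) = (2, 3)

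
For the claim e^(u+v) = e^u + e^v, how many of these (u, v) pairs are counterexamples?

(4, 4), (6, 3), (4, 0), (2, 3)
Testing each pair:
(4, 4): LHS = e^8 ≈ 2981, RHS = 2·e^4 ≈ 109.2 → counterexample
(6, 3): LHS = e^9 ≈ 8103, RHS = e^3 + e^6 ≈ 423.5 → counterexample
(4, 0): LHS = e^4 ≈ 54.6, RHS = 1 + e^4 ≈ 55.6 → counterexample
(2, 3): LHS = e^5 ≈ 148.4, RHS = e^2 + e^3 ≈ 27.47 → counterexample

That makes 4 counterexamples.

Answer: 4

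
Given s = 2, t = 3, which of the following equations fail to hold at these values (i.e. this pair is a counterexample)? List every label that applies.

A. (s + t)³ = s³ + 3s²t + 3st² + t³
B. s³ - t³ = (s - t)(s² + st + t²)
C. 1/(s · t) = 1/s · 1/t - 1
C

Evaluating each claim at the given values:
A. LHS = 125, RHS = 125 → holds here (LHS = RHS)
B. LHS = -19, RHS = -19 → holds here (LHS = RHS)
C. LHS = 1/6, RHS = -5/6 → fails here (LHS ≠ RHS)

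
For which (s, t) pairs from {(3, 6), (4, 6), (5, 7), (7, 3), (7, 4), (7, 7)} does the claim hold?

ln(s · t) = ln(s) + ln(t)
All pairs

Testing each pair:
(3, 6): LHS = ln(18) ≈ 2.89, RHS = ln(3) + ln(6) ≈ 2.89 → holds
(4, 6): LHS = ln(24) ≈ 3.178, RHS = ln(4) + ln(6) ≈ 3.178 → holds
(5, 7): LHS = ln(35) ≈ 3.555, RHS = ln(5) + ln(7) ≈ 3.555 → holds
(7, 3): LHS = ln(21) ≈ 3.045, RHS = ln(3) + ln(7) ≈ 3.045 → holds
(7, 4): LHS = ln(28) ≈ 3.332, RHS = ln(4) + ln(7) ≈ 3.332 → holds
(7, 7): LHS = ln(49) ≈ 3.892, RHS = 2·ln(7) ≈ 3.892 → holds

Every pair satisfies the claim.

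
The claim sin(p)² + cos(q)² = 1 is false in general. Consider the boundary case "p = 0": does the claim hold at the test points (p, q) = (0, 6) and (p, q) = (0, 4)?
No, fails at both test points

At (0, 6): LHS = cos(6)² ≈ 0.9219 ≠ RHS = 1
At (0, 4): LHS = cos(4)² ≈ 0.4272 ≠ RHS = 1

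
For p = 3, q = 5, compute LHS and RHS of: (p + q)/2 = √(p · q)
LHS = (3 + 5)/2 = 4
RHS = √(3 · 5) = √(15) ≈ 3.873

LHS ≠ RHS (they differ by about 0.127), so the equation does not hold here.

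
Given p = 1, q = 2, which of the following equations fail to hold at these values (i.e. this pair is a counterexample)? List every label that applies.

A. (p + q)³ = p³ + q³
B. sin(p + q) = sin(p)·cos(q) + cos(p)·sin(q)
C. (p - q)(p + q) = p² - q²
A

Evaluating each claim at the given values:
A. LHS = 27, RHS = 9 → fails here (LHS ≠ RHS)
B. LHS = sin(3) ≈ 0.1411, RHS = sin(1)·cos(2) + sin(2)·cos(1) ≈ 0.1411 → holds here (LHS = RHS)
C. LHS = -3, RHS = -3 → holds here (LHS = RHS)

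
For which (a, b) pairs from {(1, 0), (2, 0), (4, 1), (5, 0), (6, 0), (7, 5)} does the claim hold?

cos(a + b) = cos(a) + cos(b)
None

Testing each pair:
(1, 0): LHS = cos(1) ≈ 0.5403, RHS = cos(1) + 1 ≈ 1.54 → fails
(2, 0): LHS = cos(2) ≈ -0.4161, RHS = cos(2) + 1 ≈ 0.5839 → fails
(4, 1): LHS = cos(5) ≈ 0.2837, RHS = cos(4) + cos(1) ≈ -0.1133 → fails
(5, 0): LHS = cos(5) ≈ 0.2837, RHS = cos(5) + 1 ≈ 1.284 → fails
(6, 0): LHS = cos(6) ≈ 0.9602, RHS = cos(6) + 1 ≈ 1.96 → fails
(7, 5): LHS = cos(12) ≈ 0.8439, RHS = cos(5) + cos(7) ≈ 1.038 → fails

No pair satisfies the claim.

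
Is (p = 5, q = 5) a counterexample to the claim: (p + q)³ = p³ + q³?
Substituting p = 5, q = 5:
LHS = (5 + 5)³ = 1000
RHS = 5³ + 5³ = 250

Since LHS ≠ RHS, this pair disproves the claim.

Answer: Yes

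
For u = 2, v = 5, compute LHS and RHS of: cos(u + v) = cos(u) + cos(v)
LHS = cos(2 + 5) = cos(7) ≈ 0.7539
RHS = cos(2) + cos(5) ≈ -0.1325

LHS ≠ RHS (they differ by about 0.8864), so the equation does not hold here.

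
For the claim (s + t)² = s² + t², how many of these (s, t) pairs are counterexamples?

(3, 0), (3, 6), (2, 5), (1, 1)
3

Testing each pair:
(3, 0): LHS = 9, RHS = 9 → satisfies claim
(3, 6): LHS = 81, RHS = 45 → counterexample
(2, 5): LHS = 49, RHS = 29 → counterexample
(1, 1): LHS = 4, RHS = 2 → counterexample

That makes 3 counterexamples.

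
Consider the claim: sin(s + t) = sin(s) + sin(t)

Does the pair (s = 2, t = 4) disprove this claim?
Yes

Substituting s = 2, t = 4:
LHS = sin(2 + 4) = sin(6) ≈ -0.2794
RHS = sin(2) + sin(4) ≈ 0.1525

Since LHS ≠ RHS, this pair disproves the claim.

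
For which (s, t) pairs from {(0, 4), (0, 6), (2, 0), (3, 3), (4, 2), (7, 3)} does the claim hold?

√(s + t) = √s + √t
(0, 4), (0, 6), (2, 0)

Testing each pair:
(0, 4): LHS = 2, RHS = 2 → holds
(0, 6): LHS = √(6) ≈ 2.449, RHS = √(6) ≈ 2.449 → holds
(2, 0): LHS = √(2) ≈ 1.414, RHS = √(2) ≈ 1.414 → holds
(3, 3): LHS = √(6) ≈ 2.449, RHS = 2·√(3) ≈ 3.464 → fails
(4, 2): LHS = √(6) ≈ 2.449, RHS = √(2) + 2 ≈ 3.414 → fails
(7, 3): LHS = √(10) ≈ 3.162, RHS = √(3) + √(7) ≈ 4.378 → fails

3 of 6 pairs satisfy the claim.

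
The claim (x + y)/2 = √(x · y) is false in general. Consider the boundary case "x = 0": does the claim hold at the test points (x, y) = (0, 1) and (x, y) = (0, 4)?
No, fails at both test points

At (0, 1): LHS = 1/2 ≠ RHS = 0
At (0, 4): LHS = 2 ≠ RHS = 0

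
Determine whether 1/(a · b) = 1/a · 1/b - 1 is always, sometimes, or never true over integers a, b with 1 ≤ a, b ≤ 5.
The claim fails for every pair in the range. For instance at (a, b) = (1, 1): LHS = 1, RHS = 0.

Answer: Never true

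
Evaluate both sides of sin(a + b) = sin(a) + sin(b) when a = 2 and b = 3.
LHS = sin(2 + 3) = sin(5) ≈ -0.9589
RHS = sin(2) + sin(3) ≈ 1.05

LHS ≠ RHS (they differ by about 2.009), so the equation does not hold here.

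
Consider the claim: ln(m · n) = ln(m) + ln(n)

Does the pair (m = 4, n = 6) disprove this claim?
No

Substituting m = 4, n = 6:
LHS = ln(4 · 6) = ln(24) ≈ 3.178
RHS = ln(4) + ln(6) ≈ 3.178

The sides agree, so this pair does not disprove the claim.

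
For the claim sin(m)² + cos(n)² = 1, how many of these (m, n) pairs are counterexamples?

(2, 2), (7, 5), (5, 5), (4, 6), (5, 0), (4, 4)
Testing each pair:
(2, 2): LHS = cos(2)² + sin(2)² = 1, RHS = 1 → satisfies claim
(7, 5): LHS = cos(5)² + sin(7)² ≈ 0.5121, RHS = 1 → counterexample
(5, 5): LHS = cos(5)² + sin(5)² = 1, RHS = 1 → satisfies claim
(4, 6): LHS = sin(4)² + cos(6)² ≈ 1.495, RHS = 1 → counterexample
(5, 0): LHS = sin(5)² + 1 ≈ 1.92, RHS = 1 → counterexample
(4, 4): LHS = cos(4)² + sin(4)² = 1, RHS = 1 → satisfies claim

That makes 3 counterexamples.

Answer: 3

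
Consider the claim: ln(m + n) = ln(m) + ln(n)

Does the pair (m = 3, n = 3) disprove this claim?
Substituting m = 3, n = 3:
LHS = ln(3 + 3) = ln(6) ≈ 1.792
RHS = ln(3) + ln(3) = 2·ln(3) ≈ 2.197

Since LHS ≠ RHS, this pair disproves the claim.

Answer: Yes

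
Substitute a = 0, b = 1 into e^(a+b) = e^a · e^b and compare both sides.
LHS = e^(0+1) = e ≈ 2.718
RHS = e^0 · e^1 = e ≈ 2.718

LHS = RHS: the two sides agree.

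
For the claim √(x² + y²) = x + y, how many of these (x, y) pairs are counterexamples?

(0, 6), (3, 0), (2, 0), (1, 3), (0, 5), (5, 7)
2

Testing each pair:
(0, 6): LHS = 6, RHS = 6 → satisfies claim
(3, 0): LHS = 3, RHS = 3 → satisfies claim
(2, 0): LHS = 2, RHS = 2 → satisfies claim
(1, 3): LHS = √(10) ≈ 3.162, RHS = 4 → counterexample
(0, 5): LHS = 5, RHS = 5 → satisfies claim
(5, 7): LHS = √(74) ≈ 8.602, RHS = 12 → counterexample

That makes 2 counterexamples.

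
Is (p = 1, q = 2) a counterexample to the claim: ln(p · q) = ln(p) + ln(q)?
No

Substituting p = 1, q = 2:
LHS = ln(1 · 2) = ln(2) ≈ 0.6931
RHS = ln(1) + ln(2) = ln(2) ≈ 0.6931

The sides agree, so this pair does not disprove the claim.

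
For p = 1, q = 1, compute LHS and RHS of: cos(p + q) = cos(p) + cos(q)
LHS = cos(1 + 1) = cos(2) ≈ -0.4161
RHS = cos(1) + cos(1) = 2·cos(1) ≈ 1.081

LHS ≠ RHS (they differ by about 1.497), so the equation does not hold here.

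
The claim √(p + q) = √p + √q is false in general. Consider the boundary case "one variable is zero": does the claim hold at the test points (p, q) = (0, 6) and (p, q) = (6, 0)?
Yes, holds at both test points

At (0, 6): LHS = √(6) ≈ 2.449, RHS = √(6) ≈ 2.449 → equal
At (6, 0): LHS = √(6) ≈ 2.449, RHS = √(6) ≈ 2.449 → equal

So the claim does hold at both of these boundary points, even though it is not an identity.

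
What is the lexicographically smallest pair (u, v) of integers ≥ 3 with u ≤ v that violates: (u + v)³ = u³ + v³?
Substituting (3, 3) into the claim:
LHS = (3 + 3)³ = 216
RHS = 3³ + 3³ = 54

Since LHS ≠ RHS, this pair disproves the claim, and no lexicographically smaller pair (u ≤ v, integers ≥ 3) does.

For instance (6, 8) is also a counterexample (LHS = 2744, RHS = 728), but it's lexicographically larger.

Answer: (u, v) = (3, 3)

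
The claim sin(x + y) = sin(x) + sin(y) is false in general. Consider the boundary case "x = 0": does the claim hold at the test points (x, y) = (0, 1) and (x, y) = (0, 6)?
At (0, 1): LHS = sin(1) ≈ 0.8415, RHS = sin(1) ≈ 0.8415 → equal
At (0, 6): LHS = sin(6) ≈ -0.2794, RHS = sin(6) ≈ -0.2794 → equal

So the claim does hold at both of these boundary points, even though it is not an identity.

Answer: Yes, holds at both test points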